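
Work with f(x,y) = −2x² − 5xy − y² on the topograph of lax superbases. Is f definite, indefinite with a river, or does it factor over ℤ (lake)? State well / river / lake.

D = b²−4ac = (-5)² − 4·(-2)·(-1) = 17
D > 0 non-square ⇒ indefinite ⇒ periodic river

river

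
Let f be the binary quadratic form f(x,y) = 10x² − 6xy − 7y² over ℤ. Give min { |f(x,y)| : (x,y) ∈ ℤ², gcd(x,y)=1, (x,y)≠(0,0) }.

descent: ρ → (-7,6,10)  [lands on river]
river: ρ → (10,14,-3)
river: ρ → (-3,16,5)
river: ρ → (5,14,-6)
river: ρ → (-6,10,9)
river: ρ → (9,8,-7)
closes: descent 1, river 6
min |a| on river = 3

3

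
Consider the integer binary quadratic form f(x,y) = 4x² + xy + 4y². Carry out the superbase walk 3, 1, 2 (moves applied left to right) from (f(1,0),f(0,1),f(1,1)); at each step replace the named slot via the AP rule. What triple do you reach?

start (4,4,9) = (f(1,0),f(0,1),f(1,1))
replace slot 3: 2·(4+4) − 9 = 7 → (4,4,7)
replace slot 1: 2·(4+7) − 4 = 18 → (18,4,7)
replace slot 2: 2·(18+7) − 4 = 46 → (18,46,7)

18,46,7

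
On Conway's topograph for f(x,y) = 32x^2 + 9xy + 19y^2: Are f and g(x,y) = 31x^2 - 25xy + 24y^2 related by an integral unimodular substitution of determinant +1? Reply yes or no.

D₁ = -2351, D₂ = -2351
f: flip: (32,9,19)→(19,-9,32)
f: reduced (well bottom): (19,-9,32) with a≤c, −a<b≤a
g: flip: (31,-25,24)→(24,25,31)
g: translate: b→-23 (≡25 mod 48), so (24,25,31)→(24,-23,30)
g: reduced (well bottom): (24,-23,30) with a≤c, −a<b≤a
reduced forms (19, -9, 32) vs (24, -23, 30) ⇒ inequivalent

no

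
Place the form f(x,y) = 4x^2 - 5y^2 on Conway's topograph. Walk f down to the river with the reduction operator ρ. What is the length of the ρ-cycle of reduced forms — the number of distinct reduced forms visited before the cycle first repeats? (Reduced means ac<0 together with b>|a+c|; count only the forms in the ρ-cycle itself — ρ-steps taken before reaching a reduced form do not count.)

D = 80, ⌊√D⌋ = 8
descent: ρ → (-5,0,4)
descent: ρ → (4,8,-1)  [lands on river]
river: ρ → (-1,8,4)
ρ-cycle length = 2 (tail of 2 descent steps not counted)

2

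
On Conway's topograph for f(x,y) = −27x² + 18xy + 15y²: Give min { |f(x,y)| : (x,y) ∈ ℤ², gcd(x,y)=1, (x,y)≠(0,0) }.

river: ρ → (15,42,-3)
river: ρ → (-3,42,15)
river: ρ → (15,18,-27)
river: ρ → (-27,36,6)
river: ρ → (6,36,-27)
river: ρ → (-27,18,15)
closes: descent 0, river 6
min |a| on river = 3

3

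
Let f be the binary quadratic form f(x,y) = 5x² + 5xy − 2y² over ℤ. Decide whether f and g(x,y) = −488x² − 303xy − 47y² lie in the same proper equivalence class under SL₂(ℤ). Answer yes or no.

D₁ = 65, D₂ = 65
river cycle of f (length 6): (-2, 7, 2), (2, 5, -5), (-5, 5, 2), (2, 7, -2), (-2, 5, 5), (5, 5, -2)
river cycle of g (length 6): (-2, 7, 2), (2, 5, -5), (-5, 5, 2), (2, 7, -2), (-2, 5, 5), (5, 5, -2)
cycles coincide ⇒ equivalent

yes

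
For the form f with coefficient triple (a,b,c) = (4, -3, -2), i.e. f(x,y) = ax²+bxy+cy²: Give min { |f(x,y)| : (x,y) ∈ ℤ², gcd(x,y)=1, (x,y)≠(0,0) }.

descent: ρ → (-2,3,4)  [lands on river]
river: ρ → (4,5,-1)
river: ρ → (-1,5,4)
river: ρ → (4,3,-2)
river: ρ → (-2,5,2)
river: ρ → (2,3,-4)
river: ρ → (-4,5,1)
river: ρ → (1,5,-4)
river: ρ → (-4,3,2)
river: ρ → (2,5,-2)
closes: descent 1, river 10
min |a| on river = 1

1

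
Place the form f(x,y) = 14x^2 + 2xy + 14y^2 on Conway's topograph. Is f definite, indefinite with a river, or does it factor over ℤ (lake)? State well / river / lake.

D = b²−4ac = 2² − 4·14·14 = -780
D < 0 ⇒ definite ⇒ every region one sign ⇒ single well

well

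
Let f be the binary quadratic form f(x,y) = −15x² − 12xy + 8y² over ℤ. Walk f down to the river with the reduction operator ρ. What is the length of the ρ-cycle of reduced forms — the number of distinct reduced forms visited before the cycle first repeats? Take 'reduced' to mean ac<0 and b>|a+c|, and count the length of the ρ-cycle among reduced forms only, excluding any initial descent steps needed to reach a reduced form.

D = 624, ⌊√D⌋ = 24
descent: ρ → (8,12,-15)  [lands on river]
river: ρ → (-15,18,5)
river: ρ → (5,22,-7)
river: ρ → (-7,20,8)
ρ-cycle length = 4 (tail of 1 descent step not counted)

4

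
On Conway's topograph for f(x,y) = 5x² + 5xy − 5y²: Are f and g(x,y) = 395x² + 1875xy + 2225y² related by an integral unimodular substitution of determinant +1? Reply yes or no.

D₁ = 125, D₂ = 125
river cycle of f (length 2): (-5, 5, 5), (5, 5, -5)
river cycle of g (length 2): (5, 5, -5), (-5, 5, 5)
cycles coincide ⇒ equivalent

yes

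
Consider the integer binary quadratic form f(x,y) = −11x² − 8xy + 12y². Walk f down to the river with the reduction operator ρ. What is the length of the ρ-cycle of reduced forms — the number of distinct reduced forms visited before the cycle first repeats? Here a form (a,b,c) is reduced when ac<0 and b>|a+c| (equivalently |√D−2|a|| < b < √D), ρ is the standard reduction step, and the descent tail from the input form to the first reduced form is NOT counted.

D = 592, ⌊√D⌋ = 24
descent: ρ → (12,8,-11)  [lands on river]
river: ρ → (-11,14,9)
river: ρ → (9,22,-3)
river: ρ → (-3,20,16)
river: ρ → (16,12,-7)
river: ρ → (-7,16,12)
ρ-cycle length = 6 (tail of 1 descent step not counted)

6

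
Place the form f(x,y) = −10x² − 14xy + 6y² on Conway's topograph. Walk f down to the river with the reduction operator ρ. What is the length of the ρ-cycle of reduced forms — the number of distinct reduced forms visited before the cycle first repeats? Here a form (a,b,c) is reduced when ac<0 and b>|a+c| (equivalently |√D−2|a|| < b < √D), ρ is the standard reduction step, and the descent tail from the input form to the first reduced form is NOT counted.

D = 436, ⌊√D⌋ = 20
descent: ρ → (6,14,-10)  [lands on river]
river: ρ → (-10,6,10)
river: ρ → (10,14,-6)
river: ρ → (-6,10,14)
river: ρ → (14,18,-2)
river: ρ → (-2,18,14)
river: ρ → (14,10,-6)
river: ρ → (-6,14,10)
river: ρ → (10,6,-10)
river: ρ → (-10,14,6)
river: ρ → (6,10,-14)
river: ρ → (-14,18,2)
river: ρ → (2,18,-14)
river: ρ → (-14,10,6)
ρ-cycle length = 14 (tail of 1 descent step not counted)

14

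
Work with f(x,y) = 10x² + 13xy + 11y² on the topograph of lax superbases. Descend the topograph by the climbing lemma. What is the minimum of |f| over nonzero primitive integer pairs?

translate: b→-7 (≡13 mod 20), so (10,13,11)→(10,-7,8)
flip: (10,-7,8)→(8,7,10)
reduced (well bottom): (8,7,10) with a≤c, −a<b≤a
well minimum = a = 8

8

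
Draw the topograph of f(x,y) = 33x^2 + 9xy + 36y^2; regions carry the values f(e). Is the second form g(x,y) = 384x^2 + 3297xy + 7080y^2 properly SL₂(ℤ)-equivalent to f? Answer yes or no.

D₁ = -4671, D₂ = -4671
f: reduced (well bottom): (33,9,36) with a≤c, −a<b≤a
g: translate: b→225 (≡3297 mod 768), so (384,3297,7080)→(384,225,36)
g: flip: (384,225,36)→(36,-225,384)
g: translate: b→-9 (≡-225 mod 72), so (36,-225,384)→(36,-9,33)
g: flip: (36,-9,33)→(33,9,36)
g: reduced (well bottom): (33,9,36) with a≤c, −a<b≤a
reduced forms (33, 9, 36) vs (33, 9, 36) ⇒ equivalent

yes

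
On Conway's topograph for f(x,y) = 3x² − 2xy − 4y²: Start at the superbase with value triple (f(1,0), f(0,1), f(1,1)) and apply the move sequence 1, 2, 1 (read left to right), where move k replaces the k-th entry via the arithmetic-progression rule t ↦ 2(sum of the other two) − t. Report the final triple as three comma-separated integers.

start (3,-4,-3) = (f(1,0),f(0,1),f(1,1))
replace slot 1: 2·((-4)+(-3)) − 3 = -17 → (-17,-4,-3)
replace slot 2: 2·((-17)+(-3)) − (-4) = -36 → (-17,-36,-3)
replace slot 1: 2·((-36)+(-3)) − (-17) = -61 → (-61,-36,-3)

-61,-36,-3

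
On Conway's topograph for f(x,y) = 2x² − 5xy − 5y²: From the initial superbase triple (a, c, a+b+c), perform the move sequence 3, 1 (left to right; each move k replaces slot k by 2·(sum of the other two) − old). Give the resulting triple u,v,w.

start (2,-5,-8) = (f(1,0),f(0,1),f(1,1))
replace slot 3: 2·(2+(-5)) − (-8) = 2 → (2,-5,2)
replace slot 1: 2·((-5)+2) − 2 = -8 → (-8,-5,2)

-8,-5,2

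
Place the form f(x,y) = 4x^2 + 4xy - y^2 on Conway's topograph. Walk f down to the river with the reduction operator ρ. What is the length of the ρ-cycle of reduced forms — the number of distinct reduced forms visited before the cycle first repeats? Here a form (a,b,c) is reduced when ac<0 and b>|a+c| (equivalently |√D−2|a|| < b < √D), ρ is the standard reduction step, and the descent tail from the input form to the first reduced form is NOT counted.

D = 32, ⌊√D⌋ = 5
river: ρ → (-1,4,4)
river: ρ → (4,4,-1)
ρ-cycle length = 2 (tail of 0 descent steps not counted)

2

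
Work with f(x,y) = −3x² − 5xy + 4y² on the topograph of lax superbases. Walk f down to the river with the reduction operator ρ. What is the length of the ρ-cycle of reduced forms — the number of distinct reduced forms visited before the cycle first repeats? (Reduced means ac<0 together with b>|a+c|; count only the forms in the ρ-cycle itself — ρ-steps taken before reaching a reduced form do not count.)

D = 73, ⌊√D⌋ = 8
descent: ρ → (4,5,-3)  [lands on river]
river: ρ → (-3,7,2)
river: ρ → (2,5,-6)
river: ρ → (-6,7,1)
river: ρ → (1,7,-6)
river: ρ → (-6,5,2)
river: ρ → (2,7,-3)
river: ρ → (-3,5,4)
river: ρ → (4,3,-4)
river: ρ → (-4,5,3)
river: ρ → (3,7,-2)
river: ρ → (-2,5,6)
river: ρ → (6,7,-1)
river: ρ → (-1,7,6)
river: ρ → (6,5,-2)
river: ρ → (-2,7,3)
river: ρ → (3,5,-4)
river: ρ → (-4,3,4)
ρ-cycle length = 18 (tail of 1 descent step not counted)

18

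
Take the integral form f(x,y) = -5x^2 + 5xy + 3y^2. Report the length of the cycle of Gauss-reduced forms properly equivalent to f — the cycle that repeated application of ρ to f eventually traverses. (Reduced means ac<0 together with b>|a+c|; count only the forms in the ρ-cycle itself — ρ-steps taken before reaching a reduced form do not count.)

D = 85, ⌊√D⌋ = 9
river: ρ → (3,7,-3)
river: ρ → (-3,5,5)
river: ρ → (5,5,-3)
river: ρ → (-3,7,3)
river: ρ → (3,5,-5)
river: ρ → (-5,5,3)
ρ-cycle length = 6 (tail of 0 descent steps not counted)

6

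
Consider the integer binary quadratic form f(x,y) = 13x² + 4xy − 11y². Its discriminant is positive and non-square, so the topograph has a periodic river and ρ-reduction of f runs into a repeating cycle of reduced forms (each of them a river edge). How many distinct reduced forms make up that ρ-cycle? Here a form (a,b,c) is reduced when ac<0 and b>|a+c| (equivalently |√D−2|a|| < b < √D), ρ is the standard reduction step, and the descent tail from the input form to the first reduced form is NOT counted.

D = 588, ⌊√D⌋ = 24
river: ρ → (-11,18,6)
river: ρ → (6,18,-11)
river: ρ → (-11,4,13)
river: ρ → (13,22,-2)
river: ρ → (-2,22,13)
river: ρ → (13,4,-11)
ρ-cycle length = 6 (tail of 0 descent steps not counted)

6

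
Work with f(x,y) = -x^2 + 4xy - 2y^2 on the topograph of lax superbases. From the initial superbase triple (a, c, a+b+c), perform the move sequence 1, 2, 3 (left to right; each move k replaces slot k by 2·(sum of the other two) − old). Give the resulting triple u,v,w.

start (-1,-2,1) = (f(1,0),f(0,1),f(1,1))
replace slot 1: 2·((-2)+1) − (-1) = -1 → (-1,-2,1)
replace slot 2: 2·((-1)+1) − (-2) = 2 → (-1,2,1)
replace slot 3: 2·((-1)+2) − 1 = 1 → (-1,2,1)

-1,2,1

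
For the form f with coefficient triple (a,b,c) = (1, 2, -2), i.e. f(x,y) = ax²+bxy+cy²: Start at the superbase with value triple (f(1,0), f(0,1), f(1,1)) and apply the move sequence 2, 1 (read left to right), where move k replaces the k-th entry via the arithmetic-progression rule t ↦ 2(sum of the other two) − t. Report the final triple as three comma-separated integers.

start (1,-2,1) = (f(1,0),f(0,1),f(1,1))
replace slot 2: 2·(1+1) − (-2) = 6 → (1,6,1)
replace slot 1: 2·(6+1) − 1 = 13 → (13,6,1)

13,6,1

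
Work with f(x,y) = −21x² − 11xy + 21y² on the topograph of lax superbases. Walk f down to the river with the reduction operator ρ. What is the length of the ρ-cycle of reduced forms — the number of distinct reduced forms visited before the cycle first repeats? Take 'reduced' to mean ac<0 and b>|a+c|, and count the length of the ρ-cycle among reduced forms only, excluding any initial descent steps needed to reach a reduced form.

D = 1885, ⌊√D⌋ = 43
descent: ρ → (21,11,-21)  [lands on river]
river: ρ → (-21,31,11)
river: ρ → (11,35,-15)
river: ρ → (-15,25,21)
river: ρ → (21,17,-19)
river: ρ → (-19,21,19)
river: ρ → (19,17,-21)
river: ρ → (-21,25,15)
river: ρ → (15,35,-11)
river: ρ → (-11,31,21)
ρ-cycle length = 10 (tail of 1 descent step not counted)

10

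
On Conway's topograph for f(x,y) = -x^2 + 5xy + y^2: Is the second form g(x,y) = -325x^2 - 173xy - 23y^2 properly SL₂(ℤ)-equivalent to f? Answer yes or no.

D₁ = 29, D₂ = 29
river cycle of f (length 2): (1, 5, -1), (-1, 5, 1)
river cycle of g (length 2): (-1, 5, 1), (1, 5, -1)
cycles coincide ⇒ equivalent

yes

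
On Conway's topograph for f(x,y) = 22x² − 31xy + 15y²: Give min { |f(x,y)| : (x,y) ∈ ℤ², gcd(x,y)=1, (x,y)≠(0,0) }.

translate: b→13 (≡-31 mod 44), so (22,-31,15)→(22,13,6)
flip: (22,13,6)→(6,-13,22)
translate: b→-1 (≡-13 mod 12), so (6,-13,22)→(6,-1,15)
reduced (well bottom): (6,-1,15) with a≤c, −a<b≤a
well minimum = a = 6

6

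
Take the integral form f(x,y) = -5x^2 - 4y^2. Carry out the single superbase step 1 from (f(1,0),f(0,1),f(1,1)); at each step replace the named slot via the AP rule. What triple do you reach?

start (-5,-4,-9) = (f(1,0),f(0,1),f(1,1))
replace slot 1: 2·((-4)+(-9)) − (-5) = -21 → (-21,-4,-9)

-21,-4,-9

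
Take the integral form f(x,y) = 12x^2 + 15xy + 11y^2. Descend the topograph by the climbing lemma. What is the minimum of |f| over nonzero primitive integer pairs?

translate: b→-9 (≡15 mod 24), so (12,15,11)→(12,-9,8)
flip: (12,-9,8)→(8,9,12)
translate: b→-7 (≡9 mod 16), so (8,9,12)→(8,-7,11)
reduced (well bottom): (8,-7,11) with a≤c, −a<b≤a
well minimum = a = 8

8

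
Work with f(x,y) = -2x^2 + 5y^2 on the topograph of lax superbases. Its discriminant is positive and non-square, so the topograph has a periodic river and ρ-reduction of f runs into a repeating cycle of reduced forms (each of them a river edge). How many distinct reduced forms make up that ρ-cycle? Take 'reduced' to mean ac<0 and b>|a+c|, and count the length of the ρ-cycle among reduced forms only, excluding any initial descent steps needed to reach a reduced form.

D = 40, ⌊√D⌋ = 6
descent: ρ → (5,0,-2)
descent: ρ → (-2,4,3)  [lands on river]
river: ρ → (3,2,-3)
river: ρ → (-3,4,2)
river: ρ → (2,4,-3)
river: ρ → (-3,2,3)
river: ρ → (3,4,-2)
ρ-cycle length = 6 (tail of 2 descent steps not counted)

6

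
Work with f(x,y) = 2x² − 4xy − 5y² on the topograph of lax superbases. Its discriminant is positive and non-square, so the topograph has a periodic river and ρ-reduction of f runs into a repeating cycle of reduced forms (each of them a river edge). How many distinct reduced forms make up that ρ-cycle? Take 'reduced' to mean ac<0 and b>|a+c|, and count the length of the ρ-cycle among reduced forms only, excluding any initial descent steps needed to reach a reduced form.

D = 56, ⌊√D⌋ = 7
descent: ρ → (-5,4,2)  [lands on river]
river: ρ → (2,4,-5)
river: ρ → (-5,6,1)
river: ρ → (1,6,-5)
ρ-cycle length = 4 (tail of 1 descent step not counted)

4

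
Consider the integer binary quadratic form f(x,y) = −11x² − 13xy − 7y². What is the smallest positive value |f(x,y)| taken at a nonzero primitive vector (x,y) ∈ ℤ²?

translate: b→-9 (≡13 mod 22), so (11,13,7)→(11,-9,5)
flip: (11,-9,5)→(5,9,11)
translate: b→-1 (≡9 mod 10), so (5,9,11)→(5,-1,7)
reduced (well bottom): (5,-1,7) with a≤c, −a<b≤a
well minimum |f| = |-5| = 5 (negative-definite)

5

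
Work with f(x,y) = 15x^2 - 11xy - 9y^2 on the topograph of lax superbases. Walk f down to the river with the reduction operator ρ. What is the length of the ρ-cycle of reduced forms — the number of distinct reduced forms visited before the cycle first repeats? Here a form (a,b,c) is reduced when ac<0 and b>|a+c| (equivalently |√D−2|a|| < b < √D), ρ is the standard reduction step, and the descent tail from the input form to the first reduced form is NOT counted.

D = 661, ⌊√D⌋ = 25
descent: ρ → (-9,11,15)  [lands on river]
river: ρ → (15,19,-5)
river: ρ → (-5,21,11)
river: ρ → (11,23,-3)
river: ρ → (-3,25,3)
river: ρ → (3,23,-11)
river: ρ → (-11,21,5)
river: ρ → (5,19,-15)
river: ρ → (-15,11,9)
river: ρ → (9,25,-1)
river: ρ → (-1,25,9)
river: ρ → (9,11,-15)
river: ρ → (-15,19,5)
river: ρ → (5,21,-11)
river: ρ → (-11,23,3)
river: ρ → (3,25,-3)
river: ρ → (-3,23,11)
river: ρ → (11,21,-5)
river: ρ → (-5,19,15)
river: ρ → (15,11,-9)
river: ρ → (-9,25,1)
river: ρ → (1,25,-9)
ρ-cycle length = 22 (tail of 1 descent step not counted)

22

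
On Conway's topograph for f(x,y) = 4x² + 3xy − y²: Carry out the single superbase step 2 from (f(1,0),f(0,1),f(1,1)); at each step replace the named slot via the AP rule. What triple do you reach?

start (4,-1,6) = (f(1,0),f(0,1),f(1,1))
replace slot 2: 2·(4+6) − (-1) = 21 → (4,21,6)

4,21,6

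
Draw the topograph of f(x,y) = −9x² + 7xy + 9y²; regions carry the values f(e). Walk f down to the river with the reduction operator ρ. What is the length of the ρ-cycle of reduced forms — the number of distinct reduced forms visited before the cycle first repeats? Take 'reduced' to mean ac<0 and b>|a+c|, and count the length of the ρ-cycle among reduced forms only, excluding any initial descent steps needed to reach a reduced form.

D = 373, ⌊√D⌋ = 19
river: ρ → (9,11,-7)
river: ρ → (-7,17,3)
river: ρ → (3,19,-1)
river: ρ → (-1,19,3)
river: ρ → (3,17,-7)
river: ρ → (-7,11,9)
river: ρ → (9,7,-9)
river: ρ → (-9,11,7)
river: ρ → (7,17,-3)
river: ρ → (-3,19,1)
river: ρ → (1,19,-3)
river: ρ → (-3,17,7)
river: ρ → (7,11,-9)
river: ρ → (-9,7,9)
ρ-cycle length = 14 (tail of 0 descent steps not counted)

14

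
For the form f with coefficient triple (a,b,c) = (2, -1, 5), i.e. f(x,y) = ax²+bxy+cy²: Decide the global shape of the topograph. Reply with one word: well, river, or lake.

D = b²−4ac = (-1)² − 4·2·5 = -39
D < 0 ⇒ definite ⇒ every region one sign ⇒ single well

well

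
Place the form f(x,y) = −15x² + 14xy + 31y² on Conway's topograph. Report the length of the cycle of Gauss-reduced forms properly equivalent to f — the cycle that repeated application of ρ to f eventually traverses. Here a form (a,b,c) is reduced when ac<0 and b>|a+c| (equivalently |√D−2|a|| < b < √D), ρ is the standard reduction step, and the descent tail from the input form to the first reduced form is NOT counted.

D = 2056, ⌊√D⌋ = 45
descent: ρ → (31,-14,-15)
descent: ρ → (-15,44,2)  [lands on river]
river: ρ → (2,44,-15)
river: ρ → (-15,16,30)
river: ρ → (30,44,-1)
river: ρ → (-1,44,30)
river: ρ → (30,16,-15)
ρ-cycle length = 6 (tail of 2 descent steps not counted)

6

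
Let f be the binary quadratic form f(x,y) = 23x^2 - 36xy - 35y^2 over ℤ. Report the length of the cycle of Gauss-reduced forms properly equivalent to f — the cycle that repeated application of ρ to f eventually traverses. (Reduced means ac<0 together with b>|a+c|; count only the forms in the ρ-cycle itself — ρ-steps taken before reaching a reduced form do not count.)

D = 4516, ⌊√D⌋ = 67
descent: ρ → (-35,36,23)  [lands on river]
river: ρ → (23,56,-15)
river: ρ → (-15,64,7)
river: ρ → (7,62,-24)
river: ρ → (-24,34,35)
river: ρ → (35,36,-23)
river: ρ → (-23,56,15)
river: ρ → (15,64,-7)
river: ρ → (-7,62,24)
river: ρ → (24,34,-35)
ρ-cycle length = 10 (tail of 1 descent step not counted)

10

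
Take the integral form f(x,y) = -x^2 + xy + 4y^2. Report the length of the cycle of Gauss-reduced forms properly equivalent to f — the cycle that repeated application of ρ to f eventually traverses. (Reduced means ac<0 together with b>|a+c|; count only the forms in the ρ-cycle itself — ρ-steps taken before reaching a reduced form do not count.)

D = 17, ⌊√D⌋ = 4
descent: ρ → (4,-1,-1)
descent: ρ → (-1,3,2)  [lands on river]
river: ρ → (2,1,-2)
river: ρ → (-2,3,1)
river: ρ → (1,3,-2)
river: ρ → (-2,1,2)
river: ρ → (2,3,-1)
ρ-cycle length = 6 (tail of 2 descent steps not counted)

6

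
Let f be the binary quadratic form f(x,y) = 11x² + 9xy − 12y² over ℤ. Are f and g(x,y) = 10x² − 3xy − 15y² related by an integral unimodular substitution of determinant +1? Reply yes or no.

D₁ = 609, D₂ = 609
river cycle of f (length 16): (-12, 15, 8), (8, 17, -10), (-10, 23, 2), (2, 21, -21), (-21, 21, 2), (2, 23, -10), (-10, 17, 8), (8, 15, -12), (-12, 9, 11), (11, 13, -10), … (6 more)
river cycle of g (length 16): (10, 17, -8), (-8, 15, 12), (12, 9, -11), (-11, 13, 10), (10, 7, -14), (-14, 21, 3), (3, 21, -14), (-14, 7, 10), (10, 13, -11), (-11, 9, 12), … (6 more)
cycles differ ⇒ inequivalent

no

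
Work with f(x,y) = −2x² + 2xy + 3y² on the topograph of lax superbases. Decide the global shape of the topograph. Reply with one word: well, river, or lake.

D = b²−4ac = 2² − 4·(-2)·3 = 28
D > 0 non-square ⇒ indefinite ⇒ periodic river

river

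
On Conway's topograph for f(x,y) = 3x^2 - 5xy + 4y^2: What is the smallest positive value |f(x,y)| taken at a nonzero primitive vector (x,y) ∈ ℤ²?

translate: b→1 (≡-5 mod 6), so (3,-5,4)→(3,1,2)
flip: (3,1,2)→(2,-1,3)
reduced (well bottom): (2,-1,3) with a≤c, −a<b≤a
well minimum = a = 2

2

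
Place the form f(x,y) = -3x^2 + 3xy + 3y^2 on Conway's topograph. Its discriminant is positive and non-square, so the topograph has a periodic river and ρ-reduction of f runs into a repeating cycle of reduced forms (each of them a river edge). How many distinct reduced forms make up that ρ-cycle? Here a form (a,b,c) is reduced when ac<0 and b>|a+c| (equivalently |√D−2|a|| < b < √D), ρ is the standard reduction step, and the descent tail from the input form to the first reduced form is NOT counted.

D = 45, ⌊√D⌋ = 6
river: ρ → (3,3,-3)
river: ρ → (-3,3,3)
ρ-cycle length = 2 (tail of 0 descent steps not counted)

2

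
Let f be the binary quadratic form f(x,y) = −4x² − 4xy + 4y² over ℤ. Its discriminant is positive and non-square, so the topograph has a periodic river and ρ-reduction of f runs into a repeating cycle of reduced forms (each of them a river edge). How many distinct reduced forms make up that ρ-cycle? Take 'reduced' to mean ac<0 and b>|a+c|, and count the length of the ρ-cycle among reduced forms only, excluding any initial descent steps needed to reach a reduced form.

D = 80, ⌊√D⌋ = 8
descent: ρ → (4,4,-4)  [lands on river]
river: ρ → (-4,4,4)
ρ-cycle length = 2 (tail of 1 descent step not counted)

2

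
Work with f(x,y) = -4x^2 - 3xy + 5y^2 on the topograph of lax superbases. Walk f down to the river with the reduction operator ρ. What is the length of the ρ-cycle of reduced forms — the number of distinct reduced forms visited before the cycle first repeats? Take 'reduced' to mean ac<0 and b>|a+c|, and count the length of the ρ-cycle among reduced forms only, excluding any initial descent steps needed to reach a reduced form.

D = 89, ⌊√D⌋ = 9
descent: ρ → (5,3,-4)  [lands on river]
river: ρ → (-4,5,4)
river: ρ → (4,3,-5)
river: ρ → (-5,7,2)
river: ρ → (2,9,-1)
river: ρ → (-1,9,2)
river: ρ → (2,7,-5)
river: ρ → (-5,3,4)
river: ρ → (4,5,-4)
river: ρ → (-4,3,5)
river: ρ → (5,7,-2)
river: ρ → (-2,9,1)
river: ρ → (1,9,-2)
river: ρ → (-2,7,5)
ρ-cycle length = 14 (tail of 1 descent step not counted)

14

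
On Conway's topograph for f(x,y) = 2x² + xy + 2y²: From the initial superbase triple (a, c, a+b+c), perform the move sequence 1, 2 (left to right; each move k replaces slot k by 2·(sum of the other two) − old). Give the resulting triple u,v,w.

start (2,2,5) = (f(1,0),f(0,1),f(1,1))
replace slot 1: 2·(2+5) − 2 = 12 → (12,2,5)
replace slot 2: 2·(12+5) − 2 = 32 → (12,32,5)

12,32,5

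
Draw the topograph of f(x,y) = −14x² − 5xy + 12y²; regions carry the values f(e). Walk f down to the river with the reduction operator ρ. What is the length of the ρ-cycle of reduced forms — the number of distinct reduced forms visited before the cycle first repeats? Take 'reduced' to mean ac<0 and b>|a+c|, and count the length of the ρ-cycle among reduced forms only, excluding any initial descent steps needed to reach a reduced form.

D = 697, ⌊√D⌋ = 26
descent: ρ → (12,5,-14)  [lands on river]
river: ρ → (-14,23,3)
river: ρ → (3,25,-6)
river: ρ → (-6,23,7)
river: ρ → (7,19,-12)
river: ρ → (-12,5,14)
river: ρ → (14,23,-3)
river: ρ → (-3,25,6)
river: ρ → (6,23,-7)
river: ρ → (-7,19,12)
ρ-cycle length = 10 (tail of 1 descent step not counted)

10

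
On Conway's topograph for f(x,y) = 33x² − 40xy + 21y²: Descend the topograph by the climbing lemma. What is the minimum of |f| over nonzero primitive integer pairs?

translate: b→26 (≡-40 mod 66), so (33,-40,21)→(33,26,14)
flip: (33,26,14)→(14,-26,33)
translate: b→2 (≡-26 mod 28), so (14,-26,33)→(14,2,21)
reduced (well bottom): (14,2,21) with a≤c, −a<b≤a
well minimum = a = 14

14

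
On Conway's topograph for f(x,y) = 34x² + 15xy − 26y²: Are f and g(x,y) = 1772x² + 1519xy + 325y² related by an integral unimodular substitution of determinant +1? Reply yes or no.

D₁ = 3761, D₂ = 3761
river cycle of f (length 118): (-26, 37, 23), (23, 55, -8), (-8, 57, 16), (16, 39, -35), (-35, 31, 20), (20, 49, -17), (-17, 53, 14), (14, 59, -5), (-5, 61, 2), (2, 59, -35), … (108 more)
river cycle of g (length 118): (34, 15, -26), (-26, 37, 23), (23, 55, -8), (-8, 57, 16), (16, 39, -35), (-35, 31, 20), (20, 49, -17), (-17, 53, 14), (14, 59, -5), (-5, 61, 2), … (108 more)
cycles coincide ⇒ equivalent

yes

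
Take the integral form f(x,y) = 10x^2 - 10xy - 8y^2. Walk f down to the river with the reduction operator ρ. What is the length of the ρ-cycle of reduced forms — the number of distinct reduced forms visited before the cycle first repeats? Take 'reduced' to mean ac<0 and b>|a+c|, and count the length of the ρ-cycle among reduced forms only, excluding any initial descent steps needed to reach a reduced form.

D = 420, ⌊√D⌋ = 20
descent: ρ → (-8,10,10)  [lands on river]
river: ρ → (10,10,-8)
river: ρ → (-8,6,12)
river: ρ → (12,18,-2)
river: ρ → (-2,18,12)
river: ρ → (12,6,-8)
ρ-cycle length = 6 (tail of 1 descent step not counted)

6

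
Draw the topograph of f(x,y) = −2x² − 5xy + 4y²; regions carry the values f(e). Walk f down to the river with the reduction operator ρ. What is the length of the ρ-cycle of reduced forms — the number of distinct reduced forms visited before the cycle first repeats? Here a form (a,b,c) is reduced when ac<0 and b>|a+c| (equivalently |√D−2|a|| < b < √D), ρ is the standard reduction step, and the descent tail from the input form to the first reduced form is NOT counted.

D = 57, ⌊√D⌋ = 7
descent: ρ → (4,5,-2)  [lands on river]
river: ρ → (-2,7,1)
river: ρ → (1,7,-2)
river: ρ → (-2,5,4)
river: ρ → (4,3,-3)
river: ρ → (-3,3,4)
ρ-cycle length = 6 (tail of 1 descent step not counted)

6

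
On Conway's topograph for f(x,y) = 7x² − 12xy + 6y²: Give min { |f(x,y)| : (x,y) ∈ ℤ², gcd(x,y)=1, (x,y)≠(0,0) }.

translate: b→2 (≡-12 mod 14), so (7,-12,6)→(7,2,1)
flip: (7,2,1)→(1,-2,7)
translate: b→0 (≡-2 mod 2), so (1,-2,7)→(1,0,6)
reduced (well bottom): (1,0,6) with a≤c, −a<b≤a
well minimum = a = 1

1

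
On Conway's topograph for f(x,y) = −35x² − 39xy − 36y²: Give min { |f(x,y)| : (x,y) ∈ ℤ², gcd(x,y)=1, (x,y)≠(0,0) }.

translate: b→-31 (≡39 mod 70), so (35,39,36)→(35,-31,32)
flip: (35,-31,32)→(32,31,35)
reduced (well bottom): (32,31,35) with a≤c, −a<b≤a
well minimum |f| = |-32| = 32 (negative-definite)

32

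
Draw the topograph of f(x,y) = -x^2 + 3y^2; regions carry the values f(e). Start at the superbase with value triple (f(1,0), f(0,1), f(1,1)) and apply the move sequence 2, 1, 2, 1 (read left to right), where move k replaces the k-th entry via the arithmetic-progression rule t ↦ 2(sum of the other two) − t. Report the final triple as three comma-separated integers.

start (-1,3,2) = (f(1,0),f(0,1),f(1,1))
replace slot 2: 2·((-1)+2) − 3 = -1 → (-1,-1,2)
replace slot 1: 2·((-1)+2) − (-1) = 3 → (3,-1,2)
replace slot 2: 2·(3+2) − (-1) = 11 → (3,11,2)
replace slot 1: 2·(11+2) − 3 = 23 → (23,11,2)

23,11,2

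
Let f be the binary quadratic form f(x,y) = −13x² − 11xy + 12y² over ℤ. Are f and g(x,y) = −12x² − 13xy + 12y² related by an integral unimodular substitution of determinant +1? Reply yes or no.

D₁ = 745, D₂ = 745
river cycle of f (length 18): (12, 11, -13), (-13, 15, 10), (10, 25, -3), (-3, 23, 18), (18, 13, -8), (-8, 19, 12), (12, 5, -15), (-15, 25, 2), (2, 27, -2), (-2, 25, 15), … (8 more)
river cycle of g (length 18): (12, 13, -12), (-12, 11, 13), (13, 15, -10), (-10, 25, 3), (3, 23, -18), (-18, 13, 8), (8, 19, -12), (-12, 5, 15), (15, 25, -2), (-2, 27, 2), … (8 more)
cycles differ ⇒ inequivalent

no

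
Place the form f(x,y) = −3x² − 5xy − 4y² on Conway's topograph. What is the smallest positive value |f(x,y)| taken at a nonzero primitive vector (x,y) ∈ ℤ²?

translate: b→-1 (≡5 mod 6), so (3,5,4)→(3,-1,2)
flip: (3,-1,2)→(2,1,3)
reduced (well bottom): (2,1,3) with a≤c, −a<b≤a
well minimum |f| = |-2| = 2 (negative-definite)

2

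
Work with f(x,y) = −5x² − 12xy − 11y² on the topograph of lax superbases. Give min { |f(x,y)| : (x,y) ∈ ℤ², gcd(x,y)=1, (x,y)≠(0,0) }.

translate: b→2 (≡12 mod 10), so (5,12,11)→(5,2,4)
flip: (5,2,4)→(4,-2,5)
reduced (well bottom): (4,-2,5) with a≤c, −a<b≤a
well minimum |f| = |-4| = 4 (negative-definite)

4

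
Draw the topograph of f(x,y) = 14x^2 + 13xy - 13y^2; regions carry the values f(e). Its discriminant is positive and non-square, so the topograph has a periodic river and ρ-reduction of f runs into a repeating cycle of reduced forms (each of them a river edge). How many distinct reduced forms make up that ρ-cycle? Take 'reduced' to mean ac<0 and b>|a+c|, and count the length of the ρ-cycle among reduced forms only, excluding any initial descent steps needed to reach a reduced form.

D = 897, ⌊√D⌋ = 29
river: ρ → (-13,13,14)
river: ρ → (14,15,-12)
river: ρ → (-12,9,17)
river: ρ → (17,25,-4)
river: ρ → (-4,23,23)
river: ρ → (23,23,-4)
river: ρ → (-4,25,17)
river: ρ → (17,9,-12)
river: ρ → (-12,15,14)
river: ρ → (14,13,-13)
ρ-cycle length = 10 (tail of 0 descent steps not counted)

10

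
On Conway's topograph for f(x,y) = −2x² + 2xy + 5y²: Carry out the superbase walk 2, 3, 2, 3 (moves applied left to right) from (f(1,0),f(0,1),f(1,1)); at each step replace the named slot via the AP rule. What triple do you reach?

start (-2,5,5) = (f(1,0),f(0,1),f(1,1))
replace slot 2: 2·((-2)+5) − 5 = 1 → (-2,1,5)
replace slot 3: 2·((-2)+1) − 5 = -7 → (-2,1,-7)
replace slot 2: 2·((-2)+(-7)) − 1 = -19 → (-2,-19,-7)
replace slot 3: 2·((-2)+(-19)) − (-7) = -35 → (-2,-19,-35)

-2,-19,-35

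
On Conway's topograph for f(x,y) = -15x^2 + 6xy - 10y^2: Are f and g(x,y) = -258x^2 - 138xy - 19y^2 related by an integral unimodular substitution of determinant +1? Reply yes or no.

D₁ = -564, D₂ = -564
f is negative-definite; reduce −f:
−f: flip: (15,-6,10)→(10,6,15)
−f: reduced (well bottom): (10,6,15) with a≤c, −a<b≤a
flip sign back: reduced form of f is (-10,-6,-15)
g is negative-definite; reduce −g:
−g: flip: (258,138,19)→(19,-138,258)
−g: translate: b→14 (≡-138 mod 38), so (19,-138,258)→(19,14,10)
−g: flip: (19,14,10)→(10,-14,19)
−g: translate: b→6 (≡-14 mod 20), so (10,-14,19)→(10,6,15)
−g: reduced (well bottom): (10,6,15) with a≤c, −a<b≤a
flip sign back: reduced form of g is (-10,-6,-15)
reduced forms (-10, -6, -15) vs (-10, -6, -15) ⇒ equivalent

yes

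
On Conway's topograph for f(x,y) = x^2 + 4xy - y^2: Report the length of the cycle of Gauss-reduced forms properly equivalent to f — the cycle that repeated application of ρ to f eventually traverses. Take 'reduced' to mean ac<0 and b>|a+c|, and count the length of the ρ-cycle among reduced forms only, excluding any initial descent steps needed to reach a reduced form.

D = 20, ⌊√D⌋ = 4
river: ρ → (-1,4,1)
river: ρ → (1,4,-1)
ρ-cycle length = 2 (tail of 0 descent steps not counted)

2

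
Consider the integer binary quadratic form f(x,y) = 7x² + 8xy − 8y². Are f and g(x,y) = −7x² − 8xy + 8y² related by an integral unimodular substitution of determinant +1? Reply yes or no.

D₁ = 288, D₂ = 288
river cycle of f (length 6): (-8, 8, 7), (7, 6, -9), (-9, 12, 4), (4, 12, -9), (-9, 6, 7), (7, 8, -8)
river cycle of g (length 6): (8, 8, -7), (-7, 6, 9), (9, 12, -4), (-4, 12, 9), (9, 6, -7), (-7, 8, 8)
cycles differ ⇒ inequivalent

no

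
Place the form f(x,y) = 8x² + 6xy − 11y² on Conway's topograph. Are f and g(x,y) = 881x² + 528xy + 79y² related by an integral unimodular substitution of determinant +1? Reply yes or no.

D₁ = 388, D₂ = 388
river cycle of f (length 22): (-11, 16, 3), (3, 14, -16), (-16, 18, 1), (1, 18, -16), (-16, 14, 3), (3, 16, -11), (-11, 6, 8), (8, 10, -9), (-9, 8, 9), (9, 10, -8), … (12 more)
river cycle of g (length 22): (8, 6, -11), (-11, 16, 3), (3, 14, -16), (-16, 18, 1), (1, 18, -16), (-16, 14, 3), (3, 16, -11), (-11, 6, 8), (8, 10, -9), (-9, 8, 9), … (12 more)
cycles coincide ⇒ equivalent

yes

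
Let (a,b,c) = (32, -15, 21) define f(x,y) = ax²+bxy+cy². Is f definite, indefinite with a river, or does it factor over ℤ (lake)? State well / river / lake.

D = b²−4ac = (-15)² − 4·32·21 = -2463
D < 0 ⇒ definite ⇒ every region one sign ⇒ single well

well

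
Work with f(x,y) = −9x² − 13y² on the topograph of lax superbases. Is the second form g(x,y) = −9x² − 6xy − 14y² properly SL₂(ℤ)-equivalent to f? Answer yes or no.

D₁ = -468, D₂ = -468
f is negative-definite; reduce −f:
−f: reduced (well bottom): (9,0,13) with a≤c, −a<b≤a
flip sign back: reduced form of f is (-9,0,-13)
g is negative-definite; reduce −g:
−g: reduced (well bottom): (9,6,14) with a≤c, −a<b≤a
flip sign back: reduced form of g is (-9,-6,-14)
reduced forms (-9, 0, -13) vs (-9, -6, -14) ⇒ inequivalent

no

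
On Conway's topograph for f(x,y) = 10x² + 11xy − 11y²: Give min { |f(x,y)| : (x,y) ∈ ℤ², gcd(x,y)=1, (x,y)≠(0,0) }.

river: ρ → (-11,11,10)
river: ρ → (10,9,-12)
river: ρ → (-12,15,7)
river: ρ → (7,13,-14)
river: ρ → (-14,15,6)
river: ρ → (6,21,-5)
river: ρ → (-5,19,10)
river: ρ → (10,21,-3)
river: ρ → (-3,21,10)
river: ρ → (10,19,-5)
river: ρ → (-5,21,6)
river: ρ → (6,15,-14)
river: ρ → (-14,13,7)
river: ρ → (7,15,-12)
river: ρ → (-12,9,10)
river: ρ → (10,11,-11)
closes: descent 0, river 16
min |a| on river = 3

3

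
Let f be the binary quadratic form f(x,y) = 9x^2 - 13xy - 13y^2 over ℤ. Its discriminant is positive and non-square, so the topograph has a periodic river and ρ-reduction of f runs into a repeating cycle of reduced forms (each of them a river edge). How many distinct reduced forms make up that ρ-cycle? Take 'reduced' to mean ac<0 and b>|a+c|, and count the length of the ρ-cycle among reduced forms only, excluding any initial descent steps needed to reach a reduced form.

D = 637, ⌊√D⌋ = 25
descent: ρ → (-13,13,9)  [lands on river]
river: ρ → (9,23,-3)
river: ρ → (-3,25,1)
river: ρ → (1,25,-3)
river: ρ → (-3,23,9)
river: ρ → (9,13,-13)
ρ-cycle length = 6 (tail of 1 descent step not counted)

6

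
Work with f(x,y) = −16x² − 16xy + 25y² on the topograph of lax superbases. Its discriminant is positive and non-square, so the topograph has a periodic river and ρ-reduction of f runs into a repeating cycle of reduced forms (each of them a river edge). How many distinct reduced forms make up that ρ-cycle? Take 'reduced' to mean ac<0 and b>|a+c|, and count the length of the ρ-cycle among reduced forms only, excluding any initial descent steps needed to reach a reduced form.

D = 1856, ⌊√D⌋ = 43
descent: ρ → (25,16,-16)  [lands on river]
river: ρ → (-16,16,25)
river: ρ → (25,34,-7)
river: ρ → (-7,36,20)
river: ρ → (20,4,-23)
river: ρ → (-23,42,1)
river: ρ → (1,42,-23)
river: ρ → (-23,4,20)
river: ρ → (20,36,-7)
river: ρ → (-7,34,25)
ρ-cycle length = 10 (tail of 1 descent step not counted)

10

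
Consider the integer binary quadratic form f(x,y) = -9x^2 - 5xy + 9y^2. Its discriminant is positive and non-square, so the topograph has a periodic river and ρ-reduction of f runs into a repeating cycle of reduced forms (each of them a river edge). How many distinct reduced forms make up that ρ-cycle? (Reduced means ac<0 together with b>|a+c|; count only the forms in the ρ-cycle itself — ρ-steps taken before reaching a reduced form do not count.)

D = 349, ⌊√D⌋ = 18
descent: ρ → (9,5,-9)  [lands on river]
river: ρ → (-9,13,5)
river: ρ → (5,17,-3)
river: ρ → (-3,13,15)
river: ρ → (15,17,-1)
river: ρ → (-1,17,15)
river: ρ → (15,13,-3)
river: ρ → (-3,17,5)
river: ρ → (5,13,-9)
river: ρ → (-9,5,9)
river: ρ → (9,13,-5)
river: ρ → (-5,17,3)
river: ρ → (3,13,-15)
river: ρ → (-15,17,1)
river: ρ → (1,17,-15)
river: ρ → (-15,13,3)
river: ρ → (3,17,-5)
river: ρ → (-5,13,9)
ρ-cycle length = 18 (tail of 1 descent step not counted)

18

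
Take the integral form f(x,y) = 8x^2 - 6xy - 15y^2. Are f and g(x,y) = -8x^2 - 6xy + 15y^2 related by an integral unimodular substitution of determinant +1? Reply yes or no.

D₁ = 516, D₂ = 516
river cycle of f (length 10): (8, 10, -13), (-13, 16, 5), (5, 14, -16), (-16, 18, 3), (3, 18, -16), (-16, 14, 5), (5, 16, -13), (-13, 10, 8), (8, 22, -1), (-1, 22, 8)
river cycle of g (length 10): (-8, 10, 13), (13, 16, -5), (-5, 14, 16), (16, 18, -3), (-3, 18, 16), (16, 14, -5), (-5, 16, 13), (13, 10, -8), (-8, 22, 1), (1, 22, -8)
cycles differ ⇒ inequivalent

no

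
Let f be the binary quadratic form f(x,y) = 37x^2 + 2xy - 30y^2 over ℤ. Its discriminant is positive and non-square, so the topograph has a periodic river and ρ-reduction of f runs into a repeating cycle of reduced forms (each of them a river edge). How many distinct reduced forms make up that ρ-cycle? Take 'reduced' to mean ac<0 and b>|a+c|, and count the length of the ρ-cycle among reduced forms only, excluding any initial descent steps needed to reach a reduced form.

D = 4444, ⌊√D⌋ = 66
descent: ρ → (-30,58,9)  [lands on river]
river: ρ → (9,50,-54)
river: ρ → (-54,58,5)
river: ρ → (5,62,-30)
ρ-cycle length = 4 (tail of 1 descent step not counted)

4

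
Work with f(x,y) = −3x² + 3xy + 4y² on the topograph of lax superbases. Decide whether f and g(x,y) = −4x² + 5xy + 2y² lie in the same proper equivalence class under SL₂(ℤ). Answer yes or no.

D₁ = 57, D₂ = 57
river cycle of f (length 6): (4, 5, -2), (-2, 7, 1), (1, 7, -2), (-2, 5, 4), (4, 3, -3), (-3, 3, 4)
river cycle of g (length 6): (2, 7, -1), (-1, 7, 2), (2, 5, -4), (-4, 3, 3), (3, 3, -4), (-4, 5, 2)
cycles differ ⇒ inequivalent

no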